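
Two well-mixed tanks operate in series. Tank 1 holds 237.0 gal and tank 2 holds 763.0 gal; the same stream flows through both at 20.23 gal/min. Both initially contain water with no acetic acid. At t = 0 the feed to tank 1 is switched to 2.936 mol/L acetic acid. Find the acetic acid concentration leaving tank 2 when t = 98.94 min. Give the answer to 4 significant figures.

Time constants: τᵢ = Vᵢ/Q for each well-mixed tank.
τ₁ = 237.0/20.23 = 11.7153 min; τ₂ = 763.0/20.23 = 37.7163 min.
Tank 1: C₁ = C_in(1 − e^(−t/τ₁)). Tank 2 (τ₁ ≠ τ₂): C₂ = C_in[1 − (τ₁ e^(−t/τ₁) − τ₂ e^(−t/τ₂))/(τ₁ − τ₂)].
At t = 98.94: e^(−t/τ₁) = 0.000214890, e^(−t/τ₂) = 0.0725651.
C₂ = 2.936·[1 − (11.7153·0.000214890 − 37.7163·0.0725651)/(-26.0010)] = 2.936·0.894836 = 2.62724 mol/L.

2.627 mol/L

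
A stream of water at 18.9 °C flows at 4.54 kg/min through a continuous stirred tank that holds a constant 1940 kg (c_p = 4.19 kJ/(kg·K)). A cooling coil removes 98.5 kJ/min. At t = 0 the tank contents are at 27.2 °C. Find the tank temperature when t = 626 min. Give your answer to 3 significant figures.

16.8 °C

Unsteady energy balance on the tank contents: M c_p dT/dt = ṁ c_p (T_in − T) − 98.5.
τ = M/ṁ = 427.31 min; T_ss = T_in − Q̇/(ṁ c_p) = 18.9 − 98.5/(4.54·4.19) = 13.722 °C.
This is linear first-order; T(t) = T_ss + (T₀ − T_ss) e^(−t/τ).
T(626) = 13.722 + (13.478)·e^(−626/427.31) = 13.722 + (13.478)·0.23109 = 16.837 °C.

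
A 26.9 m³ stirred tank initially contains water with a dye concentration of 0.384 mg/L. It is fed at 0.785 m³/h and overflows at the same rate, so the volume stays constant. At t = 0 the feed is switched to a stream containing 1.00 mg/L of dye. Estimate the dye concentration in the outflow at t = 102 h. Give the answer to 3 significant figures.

0.969 mg/L

Mass balance on the solute (V constant): V dC/dt = Q(C_in − C).
Time constant τ = V/Q = 26.9/0.785 = 34.268 h.
Integrating: C(t) = C_in + (C₀ − C_in) e^(−t/τ).
C(102) = 1.00 + (0.384 − 1.00)·e^(−102/34.268) = 1.00 + (-0.61600)·0.050967 = 0.96860 mg/L.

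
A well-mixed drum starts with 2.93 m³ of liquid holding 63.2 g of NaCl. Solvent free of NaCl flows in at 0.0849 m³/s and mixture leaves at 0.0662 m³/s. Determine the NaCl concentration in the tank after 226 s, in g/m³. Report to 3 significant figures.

Let m(t) be the amount of NaCl. Volume: V(t) = V₀ + (Q_in − Q_out) t = 2.93 + 0.018700 t; V(226) = 7.1562 m³.
Solute balance: dm/dt = 0 − Q_out C = −Q_out m/V(t).
Separate: dm/m = −Q_out dt/V(t) ⇒ ln(m/m₀) = −(Q_out/(Q_in−Q_out)) ln(V/V₀).
m = m₀ (V₀/V)^(Q_out/(Q_in−Q_out)) = 63.2 × (2.93/7.1562)^(3.5401) = 2.6780 g.
C = m/V = 2.6780/7.1562 = 0.37422 g/m³.

0.374 g/m³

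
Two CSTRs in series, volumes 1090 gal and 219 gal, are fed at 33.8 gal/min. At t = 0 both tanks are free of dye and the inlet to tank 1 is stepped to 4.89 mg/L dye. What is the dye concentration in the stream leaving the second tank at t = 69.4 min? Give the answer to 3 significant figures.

Species balance on tank i: dCᵢ/dt = (Cᵢ₋₁ − Cᵢ)/τᵢ with τᵢ = Vᵢ/Q.
τ₁ = 1090/33.8 = 32.249 min; τ₂ = 219/33.8 = 6.4793 min.
Tank 1: C₁ = C_in(1 − e^(−t/τ₁)). Tank 2 (τ₁ ≠ τ₂): C₂ = C_in[1 − (τ₁ e^(−t/τ₁) − τ₂ e^(−t/τ₂))/(τ₁ − τ₂)].
At t = 69.4: e^(−t/τ₁) = 0.11625, e^(−t/τ₂) = 2.2297e-05.
C₂ = 4.89·[1 − (32.249·0.11625 − 6.4793·2.2297e-05)/(25.769)] = 4.89·0.85453 = 4.1787 mg/L.

4.18 mg/L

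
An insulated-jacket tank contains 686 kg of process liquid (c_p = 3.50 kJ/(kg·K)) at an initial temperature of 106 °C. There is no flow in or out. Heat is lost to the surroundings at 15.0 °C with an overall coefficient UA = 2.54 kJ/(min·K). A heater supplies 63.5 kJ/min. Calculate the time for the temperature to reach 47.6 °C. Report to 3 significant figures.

2040 min

First-law balance (no shaft work): M c_p dT/dt = −UA(T − T_amb) + Q̇.
τ = M c_p/UA = 945.28 min; T_ss = T_amb + Q̇/UA = 15.0 + 63.5/2.54 = 40.000 °C.
T(t) = T_ss + (T₀ − T_ss)e^(−t/τ); set T = 47.6:
t = −τ ln[(T − T_ss)/(T₀ − T_ss)] = −945.28 · ln(0.11515) = 2043.2 min.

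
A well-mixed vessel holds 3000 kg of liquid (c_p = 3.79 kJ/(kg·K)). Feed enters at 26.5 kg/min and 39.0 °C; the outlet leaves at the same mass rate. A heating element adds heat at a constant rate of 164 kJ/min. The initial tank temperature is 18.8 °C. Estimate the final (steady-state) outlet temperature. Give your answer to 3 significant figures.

First-law balance (no shaft work): M c_p dT/dt = ṁ c_p (T_in − T) + 164.
At steady state dT/dt = 0 ⇒ T_ss = T_in + Q̇/(ṁ c_p) = 39.0 + 164/(26.5·3.79) = 40.633 °C.

40.6 °C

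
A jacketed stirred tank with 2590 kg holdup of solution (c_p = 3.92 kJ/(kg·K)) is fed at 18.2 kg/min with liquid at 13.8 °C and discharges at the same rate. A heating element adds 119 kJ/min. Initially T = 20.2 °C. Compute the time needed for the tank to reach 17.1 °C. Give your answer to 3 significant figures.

M c_p dT/dt = ṁ c_p (T_in − T) + Q̇.
τ = M/ṁ = 142.31 min; T_ss = T_in + Q̇/(ṁ c_p) = 15.468 °C.
T(t) = T_ss + (T₀ − T_ss) e^(−t/τ). Set T = 17.1:
e^(−t/τ) = (17.1 − 15.468)/(20.2 − 15.468) = 0.34489
t = −142.31 · ln(0.34489) = 151.49 min.

151 min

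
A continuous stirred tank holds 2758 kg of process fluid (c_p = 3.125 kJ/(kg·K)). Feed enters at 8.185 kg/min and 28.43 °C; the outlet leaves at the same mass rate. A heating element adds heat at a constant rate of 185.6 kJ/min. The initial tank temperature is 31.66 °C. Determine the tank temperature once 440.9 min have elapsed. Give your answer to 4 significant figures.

Unsteady energy balance on the tank contents: M c_p dT/dt = ṁ c_p (T_in − T) + 185.6.
τ = M/ṁ = 336.958 min; T_ss = T_in + Q̇/(ṁ c_p) = 28.43 + 185.6/(8.185·3.125) = 35.6862 °C.
This is linear first-order; T(t) = T_ss + (T₀ − T_ss) e^(−t/τ).
T(440.9) = 35.6862 + (-4.02620)·e^(−440.9/336.958) = 35.6862 + (-4.02620)·0.270233 = 34.5982 °C.

34.60 °C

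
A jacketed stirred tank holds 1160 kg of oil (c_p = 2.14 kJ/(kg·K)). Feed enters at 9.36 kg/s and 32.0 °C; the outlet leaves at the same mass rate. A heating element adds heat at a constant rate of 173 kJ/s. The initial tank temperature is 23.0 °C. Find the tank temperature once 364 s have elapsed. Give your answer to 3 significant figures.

39.7 °C

M c_p dT/dt = ṁ c_p (T_in − T) + Q̇.
τ = M/ṁ = 123.93 s; T_ss = T_in + Q̇/(ṁ c_p) = 32.0 + 173/(9.36·2.14) = 40.637 °C.
T approaches T_ss exponentially: T(t) = T_ss + (T₀ − T_ss) e^(−t/τ).
T(364) = 40.637 + (-17.637)·e^(−364/123.93) = 40.637 + (-17.637)·0.053019 = 39.702 °C.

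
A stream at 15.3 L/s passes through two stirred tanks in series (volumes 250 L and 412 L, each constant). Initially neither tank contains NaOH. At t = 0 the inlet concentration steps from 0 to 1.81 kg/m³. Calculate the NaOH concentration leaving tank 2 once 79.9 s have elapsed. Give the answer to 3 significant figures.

1.59 kg/m³

Species balance on tank i: dCᵢ/dt = (Cᵢ₋₁ − Cᵢ)/τᵢ with τᵢ = Vᵢ/Q.
τ₁ = 250/15.3 = 16.340 s; τ₂ = 412/15.3 = 26.928 s.
Solving the cascade with C₁(0)=C₂(0)=0 gives C₂(t) = C_in[1 − (τ₁ e^(−t/τ₁) − τ₂ e^(−t/τ₂))/(τ₁ − τ₂)].
At t = 79.9: e^(−t/τ₁) = 0.0075223, e^(−t/τ₂) = 0.051449.
C₂ = 1.81·[1 − (16.340·0.0075223 − 26.928·0.051449)/(-10.588)] = 1.81·0.88076 = 1.5942 kg/m³.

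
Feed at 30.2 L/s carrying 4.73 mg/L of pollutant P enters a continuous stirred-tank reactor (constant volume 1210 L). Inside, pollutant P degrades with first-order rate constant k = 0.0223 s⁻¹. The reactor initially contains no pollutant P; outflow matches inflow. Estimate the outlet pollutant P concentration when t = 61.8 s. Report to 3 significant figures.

2.36 mg/L

Accumulation = in − out − consumed: V dC/dt = Q C_in − Q C − k V C.
dC/dt = (Q/V) C_in − (Q/V + k) C; effective rate a = Q/V + k = 0.024959 + 0.0223 = 0.047259 s⁻¹.
C_ss = Q C_in/(Q + kV) = 2.4981 mg/L; C(t) = C_ss + (C₀ − C_ss) e^(−a t).
C(61.8) = 2.4981 + (-2.4981)·e^(−0.047259·61.8) = 2.4981 + (-2.4981)·0.053902 = 2.3634 mg/L.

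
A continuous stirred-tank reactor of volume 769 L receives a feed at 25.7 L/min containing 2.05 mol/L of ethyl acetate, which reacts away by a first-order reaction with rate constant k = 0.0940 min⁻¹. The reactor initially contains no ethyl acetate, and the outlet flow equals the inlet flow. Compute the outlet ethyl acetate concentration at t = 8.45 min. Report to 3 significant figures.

Species balance: V dC/dt = Q C_in − Q C − k V C.
This is linear with rate a = Q/V + k = 0.12742 min⁻¹.
C_ss = Q C_in/(Q + kV) = 0.53768 mol/L; C(t) = C_ss + (C₀ − C_ss) e^(−a t).
C(8.45) = 0.53768 + (-0.53768)·e^(−0.12742·8.45) = 0.53768 + (-0.53768)·0.34072 = 0.35448 mol/L.

0.354 mol/L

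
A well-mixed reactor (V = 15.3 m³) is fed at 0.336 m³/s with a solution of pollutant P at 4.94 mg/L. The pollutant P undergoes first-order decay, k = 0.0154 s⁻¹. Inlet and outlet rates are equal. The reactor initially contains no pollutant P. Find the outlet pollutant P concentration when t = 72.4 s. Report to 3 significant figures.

2.71 mg/L

Species balance: V dC/dt = Q C_in − Q C − k V C.
This is linear with rate a = Q/V + k = 0.037361 s⁻¹.
C_ss = Q C_in/(Q + kV) = 2.9037 mg/L; C(t) = C_ss + (C₀ − C_ss) e^(−a t).
C(72.4) = 2.9037 + (-2.9037)·e^(−0.037361·72.4) = 2.9037 + (-2.9037)·0.066876 = 2.7096 mg/L.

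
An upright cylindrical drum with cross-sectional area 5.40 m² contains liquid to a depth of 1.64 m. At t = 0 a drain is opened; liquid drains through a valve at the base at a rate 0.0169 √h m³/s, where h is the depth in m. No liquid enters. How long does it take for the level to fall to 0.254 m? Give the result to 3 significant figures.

496 s

A dh/dt = −Q_out = −0.0169 √h.
∫ h^(−1/2) dh = −(0.0169/A) ∫ dt, giving 2√h = 2√h₀ − (0.0169/A) t.
t = 2A(√h₀ − √h)/0.0169 = 2·5.40·(√1.64 − √0.254)/0.0169
  = 10.800 × (1.2806 − 0.50398) / 0.0169 = 496.31 s.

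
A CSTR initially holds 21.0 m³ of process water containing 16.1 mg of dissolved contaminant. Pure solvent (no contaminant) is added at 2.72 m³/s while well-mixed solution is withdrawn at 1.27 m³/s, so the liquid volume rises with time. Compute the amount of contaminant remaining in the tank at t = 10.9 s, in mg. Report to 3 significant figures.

9.85 mg

Let m(t) be the amount of contaminant. Volume: V(t) = V₀ + (Q_in − Q_out) t = 21.0 + 1.4500 t; V(10.9) = 36.805 m³.
Species balance (pure solvent in): dm/dt = −Q_out · m/V(t).
dm/m = −Q_out dt/(V₀ + 1.4500 t); integrating gives ln(m/m₀) = −(Q_out/(Q_in−Q_out)) ln(V/V₀).
m = m₀ (V₀/V)^(Q_out/(Q_in−Q_out)) = 16.1 × (21.0/36.805)^(0.87586) = 9.8489 mg.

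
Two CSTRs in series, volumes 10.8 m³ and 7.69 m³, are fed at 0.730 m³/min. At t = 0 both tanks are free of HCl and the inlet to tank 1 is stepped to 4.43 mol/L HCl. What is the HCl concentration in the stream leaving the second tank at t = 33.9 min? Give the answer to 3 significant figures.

3.31 mol/L

Time constants: τᵢ = Vᵢ/Q for each well-mixed tank.
τ₁ = 10.8/0.730 = 14.795 min; τ₂ = 7.69/0.730 = 10.534 min.
Solving the cascade with C₁(0)=C₂(0)=0 gives C₂(t) = C_in[1 − (τ₁ e^(−t/τ₁) − τ₂ e^(−t/τ₂))/(τ₁ − τ₂)].
At t = 33.9: e^(−t/τ₁) = 0.10113, e^(−t/τ₂) = 0.040032.
C₂ = 4.43·[1 − (14.795·0.10113 − 10.534·0.040032)/(4.2603)] = 4.43·0.74781 = 3.3128 mol/L.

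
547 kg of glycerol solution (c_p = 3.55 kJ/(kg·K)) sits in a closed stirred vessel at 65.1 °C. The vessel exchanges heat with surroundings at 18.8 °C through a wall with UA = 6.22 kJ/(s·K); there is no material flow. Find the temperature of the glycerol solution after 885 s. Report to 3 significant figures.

21.5 °C

Lumped-capacitance energy balance: M c_p dT/dt = UA(T_amb − T).
dT/dt = (T_ss − T)/τ with T_ss = T_amb = 18.800 °C, τ = M c_p/UA = 547·3.55/6.22 = 312.19 s.
Solution: T(t) = T_ss + (T₀ − T_ss) e^(−t/τ).
T(885) = 18.800 + (46.300)·0.058732 = 21.519 °C.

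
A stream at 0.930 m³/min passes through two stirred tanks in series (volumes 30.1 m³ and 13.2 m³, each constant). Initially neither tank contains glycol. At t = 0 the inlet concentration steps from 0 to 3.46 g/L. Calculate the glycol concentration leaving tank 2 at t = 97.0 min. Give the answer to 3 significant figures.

Time constants: τᵢ = Vᵢ/Q for each well-mixed tank.
τ₁ = 30.1/0.930 = 32.366 min; τ₂ = 13.2/0.930 = 14.194 min.
Tank 1: C₁ = C_in(1 − e^(−t/τ₁)). Tank 2 (τ₁ ≠ τ₂): C₂ = C_in[1 − (τ₁ e^(−t/τ₁) − τ₂ e^(−t/τ₂))/(τ₁ − τ₂)].
At t = 97.0: e^(−t/τ₁) = 0.049936, e^(−t/τ₂) = 0.0010764.
C₂ = 3.46·[1 − (32.366·0.049936 − 14.194·0.0010764)/(18.172)] = 3.46·0.91190 = 3.1552 g/L.

3.16 g/L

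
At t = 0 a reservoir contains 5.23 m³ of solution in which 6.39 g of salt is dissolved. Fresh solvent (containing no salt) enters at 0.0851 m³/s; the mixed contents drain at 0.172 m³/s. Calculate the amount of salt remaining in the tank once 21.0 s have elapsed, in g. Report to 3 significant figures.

Let m(t) be the amount of salt. Volume: V(t) = V₀ + (Q_in − Q_out) t = 5.23 − 0.086900 t; V(21.0) = 3.4051 m³.
No salt enters, so dm/dt = −Q_out · (m/V).
Separate: dm/m = −Q_out dt/V(t) ⇒ ln(m/m₀) = −(Q_out/(Q_in−Q_out)) ln(V/V₀).
m = m₀ (V₀/V)^(Q_out/(Q_in−Q_out)) = 6.39 × (5.23/3.4051)^(-1.9793) = 2.7329 g.

2.73 g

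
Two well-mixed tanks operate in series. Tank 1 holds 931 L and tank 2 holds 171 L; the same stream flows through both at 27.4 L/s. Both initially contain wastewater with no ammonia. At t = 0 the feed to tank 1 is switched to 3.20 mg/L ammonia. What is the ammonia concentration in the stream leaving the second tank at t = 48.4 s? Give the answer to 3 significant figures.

2.26 mg/L

Each tank obeys Vᵢ dCᵢ/dt = Q(Cᵢ₋₁ − Cᵢ), so τᵢ = Vᵢ/Q.
τ₁ = 931/27.4 = 33.978 s; τ₂ = 171/27.4 = 6.2409 s.
Solving the cascade with C₁(0)=C₂(0)=0 gives C₂(t) = C_in[1 − (τ₁ e^(−t/τ₁) − τ₂ e^(−t/τ₂))/(τ₁ − τ₂)].
At t = 48.4: e^(−t/τ₁) = 0.24064, e^(−t/τ₂) = 0.00042846.
C₂ = 3.20·[1 − (33.978·0.24064 − 6.2409·0.00042846)/(27.737)] = 3.20·0.70531 = 2.2570 mg/L.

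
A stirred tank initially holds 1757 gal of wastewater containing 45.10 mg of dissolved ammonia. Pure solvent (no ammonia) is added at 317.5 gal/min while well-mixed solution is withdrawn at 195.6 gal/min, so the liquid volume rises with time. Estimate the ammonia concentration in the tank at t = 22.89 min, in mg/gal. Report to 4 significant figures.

0.002157 mg/gal

Let m(t) be the amount of ammonia. Volume: V(t) = V₀ + (Q_in − Q_out) t = 1757 + 121.900 t; V(22.89) = 4547.29 gal.
Species balance (pure solvent in): dm/dt = −Q_out · m/V(t).
dm/m = −Q_out dt/(V₀ + 121.900 t); integrating gives ln(m/m₀) = −(Q_out/(Q_in−Q_out)) ln(V/V₀).
m = m₀ (V₀/V)^(Q_out/(Q_in−Q_out)) = 45.10 × (1757/4547.29)^(1.60459) = 9.80640 mg.
C = m/V = 9.80640/4547.29 = 0.00215654 mg/gal.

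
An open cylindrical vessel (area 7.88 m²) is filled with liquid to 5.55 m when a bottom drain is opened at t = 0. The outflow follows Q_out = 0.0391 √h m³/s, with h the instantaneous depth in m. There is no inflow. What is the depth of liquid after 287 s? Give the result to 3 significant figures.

2.70 m

With no inflow, A dh/dt = −0.0391 √h.
∫ h^(−1/2) dh = −(0.0391/A) ∫ dt, giving 2√h = 2√h₀ − (0.0391/A) t.
√h = √5.55 − 0.0391·287/(2·7.88) = 2.3558 − 0.71204 = 1.6438.
h = 1.6438² = 2.7021 m.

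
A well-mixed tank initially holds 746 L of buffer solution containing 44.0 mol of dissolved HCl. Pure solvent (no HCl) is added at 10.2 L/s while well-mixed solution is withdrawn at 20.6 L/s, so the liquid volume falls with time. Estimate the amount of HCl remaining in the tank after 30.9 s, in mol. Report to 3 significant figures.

Let m(t) be the amount of HCl. Volume: V(t) = V₀ + (Q_in − Q_out) t = 746 − 10.400 t; V(30.9) = 424.64 L.
Species balance (pure solvent in): dm/dt = −Q_out · m/V(t).
dm/m = −Q_out dt/(V₀ − 10.400 t); integrating gives ln(m/m₀) = −(Q_out/(Q_in−Q_out)) ln(V/V₀).
m = m₀ (V₀/V)^(Q_out/(Q_in−Q_out)) = 44.0 × (746/424.64)^(-1.9808) = 14.412 mol.

14.4 mol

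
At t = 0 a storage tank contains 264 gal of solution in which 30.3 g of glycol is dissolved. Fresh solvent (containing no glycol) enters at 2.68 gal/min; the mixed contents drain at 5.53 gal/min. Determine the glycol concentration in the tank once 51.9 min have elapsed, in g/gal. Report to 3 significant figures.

Total volume: dV/dt = Q_in − Q_out = -2.8500 gal/min, so V(t) = 264 − 2.8500 t and V(51.9) = 116.09 gal.
Species balance (pure solvent in): dm/dt = −Q_out · m/V(t).
dm/m = −Q_out dt/(V₀ − 2.8500 t); integrating gives ln(m/m₀) = −(Q_out/(Q_in−Q_out)) ln(V/V₀).
m = m₀ (V₀/V)^(Q_out/(Q_in−Q_out)) = 30.3 × (264/116.09)^(-1.9404) = 6.1528 g.
C = m/V = 6.1528/116.09 = 0.053002 g/gal.

0.0530 g/gal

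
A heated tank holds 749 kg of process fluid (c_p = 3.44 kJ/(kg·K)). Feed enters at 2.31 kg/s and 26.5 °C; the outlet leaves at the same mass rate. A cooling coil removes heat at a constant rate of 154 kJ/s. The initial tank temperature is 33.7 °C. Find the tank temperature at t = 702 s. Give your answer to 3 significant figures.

First-law balance (no shaft work): M c_p dT/dt = ṁ c_p (T_in − T) − 154.
Rearrange: dT/dt = (T_ss − T)/τ with τ = M/ṁ = 324.24 s and T_ss = T_in − Q̇/(ṁ c_p) = 7.1202 °C.
Solution: T(t) = T_ss + (T₀ − T_ss) e^(−t/τ).
T(702) = 7.1202 + (26.580)·e^(−702/324.24) = 7.1202 + (26.580)·0.11474 = 10.170 °C.

10.2 °C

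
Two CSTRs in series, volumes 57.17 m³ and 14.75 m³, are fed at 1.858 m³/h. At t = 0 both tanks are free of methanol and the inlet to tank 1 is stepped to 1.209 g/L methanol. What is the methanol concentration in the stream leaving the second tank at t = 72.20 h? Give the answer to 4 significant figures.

Species balance on tank i: dCᵢ/dt = (Cᵢ₋₁ − Cᵢ)/τᵢ with τᵢ = Vᵢ/Q.
τ₁ = 57.17/1.858 = 30.7696 h; τ₂ = 14.75/1.858 = 7.93864 h.
Solving the cascade with C₁(0)=C₂(0)=0 gives C₂(t) = C_in[1 − (τ₁ e^(−t/τ₁) − τ₂ e^(−t/τ₂))/(τ₁ − τ₂)].
At t = 72.20: e^(−t/τ₁) = 0.0957066, e^(−t/τ₂) = 0.000112253.
C₂ = 1.209·[1 − (30.7696·0.0957066 − 7.93864·0.000112253)/(22.8310)] = 1.209·0.871054 = 1.05310 g/L.

1.053 g/L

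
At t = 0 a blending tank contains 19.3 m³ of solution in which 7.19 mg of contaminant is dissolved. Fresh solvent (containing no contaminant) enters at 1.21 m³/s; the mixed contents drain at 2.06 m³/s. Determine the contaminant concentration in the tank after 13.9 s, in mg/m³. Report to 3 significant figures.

Total volume: dV/dt = Q_in − Q_out = -0.85000 m³/s, so V(t) = 19.3 − 0.85000 t and V(13.9) = 7.4850 m³.
Species balance (pure solvent in): dm/dt = −Q_out · m/V(t).
Separate: dm/m = −Q_out dt/V(t) ⇒ ln(m/m₀) = −(Q_out/(Q_in−Q_out)) ln(V/V₀).
m = m₀ (V₀/V)^(Q_out/(Q_in−Q_out)) = 7.19 × (19.3/7.4850)^(-2.4235) = 0.72406 mg.
C = m/V = 0.72406/7.4850 = 0.096734 mg/m³.

0.0967 mg/m³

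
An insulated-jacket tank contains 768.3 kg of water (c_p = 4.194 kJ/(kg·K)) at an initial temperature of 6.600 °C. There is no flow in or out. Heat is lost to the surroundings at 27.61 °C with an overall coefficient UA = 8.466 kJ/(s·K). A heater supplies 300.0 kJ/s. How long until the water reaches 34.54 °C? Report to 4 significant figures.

Lumped-capacitance energy balance: M c_p dT/dt = UA(T_amb − T) + Q̇.
τ = M c_p/UA = 380.611 s; T_ss = T_amb + Q̇/UA = 27.61 + 300.0/8.466 = 63.0459 °C.
T(t) = T_ss + (T₀ − T_ss)e^(−t/τ); set T = 34.54:
t = −τ ln[(T − T_ss)/(T₀ − T_ss)] = −380.611 · ln(0.505012) = 260.023 s.

260.0 s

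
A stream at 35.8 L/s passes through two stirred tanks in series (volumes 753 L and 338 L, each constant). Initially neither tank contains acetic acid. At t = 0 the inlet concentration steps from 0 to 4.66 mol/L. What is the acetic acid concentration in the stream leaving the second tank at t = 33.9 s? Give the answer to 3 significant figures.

3.08 mol/L

Time constants: τᵢ = Vᵢ/Q for each well-mixed tank.
τ₁ = 753/35.8 = 21.034 s; τ₂ = 338/35.8 = 9.4413 s.
Solving the cascade with C₁(0)=C₂(0)=0 gives C₂(t) = C_in[1 − (τ₁ e^(−t/τ₁) − τ₂ e^(−t/τ₂))/(τ₁ − τ₂)].
At t = 33.9: e^(−t/τ₁) = 0.19955, e^(−t/τ₂) = 0.027582.
C₂ = 4.66·[1 − (21.034·0.19955 − 9.4413·0.027582)/(11.592)] = 4.66·0.66040 = 3.0775 mol/L.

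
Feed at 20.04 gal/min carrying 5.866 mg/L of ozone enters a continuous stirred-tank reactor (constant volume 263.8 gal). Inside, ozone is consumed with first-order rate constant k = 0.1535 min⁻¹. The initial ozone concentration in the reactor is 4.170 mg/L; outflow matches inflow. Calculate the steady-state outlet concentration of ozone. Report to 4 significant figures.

V dC/dt = Q(C_in − C) − k V C.
At steady state: 0 = Q C_in − (Q + kV) C_ss, so C_ss = Q C_in/(Q + kV).
C_ss = 20.04·5.866/(20.04 + 0.1535·263.8) = 117.555/60.5333 = 1.94198 mg/L.

1.942 mg/L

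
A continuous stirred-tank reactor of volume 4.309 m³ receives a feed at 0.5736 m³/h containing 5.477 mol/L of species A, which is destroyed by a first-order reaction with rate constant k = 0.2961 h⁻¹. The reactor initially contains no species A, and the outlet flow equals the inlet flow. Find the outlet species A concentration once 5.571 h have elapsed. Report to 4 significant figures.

1.543 mol/L

Species balance: V dC/dt = Q C_in − Q C − k V C.
dC/dt = (Q/V) C_in − (Q/V + k) C; effective rate a = Q/V + k = 0.133117 + 0.2961 = 0.429217 h⁻¹.
C_ss = Q C_in/(Q + kV) = 1.69863 mol/L; C(t) = C_ss + (C₀ − C_ss) e^(−a t).
C(5.571) = 1.69863 + (-1.69863)·e^(−0.429217·5.571) = 1.69863 + (-1.69863)·0.0915229 = 1.54317 mol/L.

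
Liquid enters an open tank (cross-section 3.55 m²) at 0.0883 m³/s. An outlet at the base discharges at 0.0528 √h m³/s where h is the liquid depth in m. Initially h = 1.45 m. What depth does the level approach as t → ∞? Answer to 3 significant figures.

A dh/dt = Q_in − 0.0528 √h. Steady state requires inflow = outflow:
Q_in = 0.0528 √h_ss ⇒ √h_ss = 0.0883/0.0528 = 1.6723.
h_ss = 1.6723² = 2.7967 m. (Since h₀ = 1.45 m < h_ss, the level will rise toward this value.)

2.80 m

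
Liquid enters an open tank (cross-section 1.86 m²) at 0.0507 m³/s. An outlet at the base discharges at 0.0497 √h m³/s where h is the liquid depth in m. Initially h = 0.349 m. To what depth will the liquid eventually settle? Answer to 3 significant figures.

1.04 m

A dh/dt = Q_in − 0.0497 √h. Steady state requires inflow = outflow:
Q_in = 0.0497 √h_ss ⇒ √h_ss = 0.0507/0.0497 = 1.0201.
h_ss = 1.0201² = 1.0406 m. (Since h₀ = 0.349 m < h_ss, the level will rise toward this value.)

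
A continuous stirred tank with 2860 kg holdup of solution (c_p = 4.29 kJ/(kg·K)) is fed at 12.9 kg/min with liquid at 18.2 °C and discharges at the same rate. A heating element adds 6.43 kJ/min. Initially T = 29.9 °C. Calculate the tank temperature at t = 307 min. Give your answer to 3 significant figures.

M c_p dT/dt = ṁ c_p (T_in − T) + Q̇.
Rearrange: dT/dt = (T_ss − T)/τ with τ = M/ṁ = 221.71 min and T_ss = T_in + Q̇/(ṁ c_p) = 18.316 °C.
T approaches T_ss exponentially: T(t) = T_ss + (T₀ − T_ss) e^(−t/τ).
T(307) = 18.316 + (11.584)·e^(−307/221.71) = 18.316 + (11.584)·0.25039 = 21.217 °C.

21.2 °C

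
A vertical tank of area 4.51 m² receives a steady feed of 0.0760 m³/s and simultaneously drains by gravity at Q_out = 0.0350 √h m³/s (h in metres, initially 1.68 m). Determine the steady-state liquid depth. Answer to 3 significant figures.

4.72 m

A dh/dt = Q_in − 0.0350 √h. Steady state requires inflow = outflow:
Q_in = 0.0350 √h_ss ⇒ √h_ss = 0.0760/0.0350 = 2.1714.
h_ss = 2.1714² = 4.7151 m. (Since h₀ = 1.68 m < h_ss, the level will rise toward this value.)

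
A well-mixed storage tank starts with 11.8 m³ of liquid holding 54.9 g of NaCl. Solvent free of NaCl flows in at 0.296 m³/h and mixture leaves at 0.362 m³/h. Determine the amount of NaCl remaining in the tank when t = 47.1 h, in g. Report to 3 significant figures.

10.3 g

Total volume: dV/dt = Q_in − Q_out = -0.066000 m³/h, so V(t) = 11.8 − 0.066000 t and V(47.1) = 8.6914 m³.
No NaCl enters, so dm/dt = −Q_out · (m/V).
Separate: dm/m = −Q_out dt/V(t) ⇒ ln(m/m₀) = −(Q_out/(Q_in−Q_out)) ln(V/V₀).
m = m₀ (V₀/V)^(Q_out/(Q_in−Q_out)) = 54.9 × (11.8/8.6914)^(-5.4848) = 10.262 g.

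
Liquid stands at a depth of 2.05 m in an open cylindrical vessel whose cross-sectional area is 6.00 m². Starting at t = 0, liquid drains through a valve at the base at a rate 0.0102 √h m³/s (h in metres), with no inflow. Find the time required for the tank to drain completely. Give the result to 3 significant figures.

Accumulation of liquid (constant cross-section A): A dh/dt = −0.0102 √h.
∫ h^(−1/2) dh = −(0.0102/A) ∫ dt, giving 2√h = 2√h₀ − (0.0102/A) t.
Set h = 0: 2√h₀ = (0.0102/A) t_empty ⇒ t_empty = 2A√h₀/0.0102.
t_empty = 2·6.00·√2.05/0.0102 = 12.000·1.4318/0.0102 = 1684.4 s.

1680 s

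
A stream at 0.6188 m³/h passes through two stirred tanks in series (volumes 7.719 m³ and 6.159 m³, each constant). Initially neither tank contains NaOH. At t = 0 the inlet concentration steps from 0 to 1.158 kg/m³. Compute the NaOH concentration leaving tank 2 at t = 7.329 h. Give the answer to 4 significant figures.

0.1632 kg/m³

Time constants: τᵢ = Vᵢ/Q for each well-mixed tank.
τ₁ = 7.719/0.6188 = 12.4741 h; τ₂ = 6.159/0.6188 = 9.95314 h.
Tank 1: C₁ = C_in(1 − e^(−t/τ₁)). Tank 2 (τ₁ ≠ τ₂): C₂ = C_in[1 − (τ₁ e^(−t/τ₁) − τ₂ e^(−t/τ₂))/(τ₁ − τ₂)].
At t = 7.329: e^(−t/τ₁) = 0.555695, e^(−t/τ₂) = 0.478858.
C₂ = 1.158·[1 − (12.4741·0.555695 − 9.95314·0.478858)/(2.52101)] = 1.158·0.140946 = 0.163216 kg/m³.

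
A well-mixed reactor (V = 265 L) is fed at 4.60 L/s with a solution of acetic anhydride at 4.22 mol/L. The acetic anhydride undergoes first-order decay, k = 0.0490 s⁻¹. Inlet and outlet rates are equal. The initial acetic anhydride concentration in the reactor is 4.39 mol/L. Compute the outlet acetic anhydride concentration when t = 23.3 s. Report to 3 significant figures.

Species balance: V dC/dt = Q C_in − Q C − k V C.
This is linear with rate a = Q/V + k = 0.066358 s⁻¹.
C_ss = Q C_in/(Q + kV) = 1.1039 mol/L; C(t) = C_ss + (C₀ − C_ss) e^(−a t).
C(23.3) = 1.1039 + (3.2861)·e^(−0.066358·23.3) = 1.1039 + (3.2861)·0.21307 = 1.8041 mol/L.

1.80 mol/L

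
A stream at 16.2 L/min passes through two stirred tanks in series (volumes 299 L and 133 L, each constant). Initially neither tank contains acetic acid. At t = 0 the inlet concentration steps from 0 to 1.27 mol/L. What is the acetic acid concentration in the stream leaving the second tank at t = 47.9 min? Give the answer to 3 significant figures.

1.10 mol/L

Time constants: τᵢ = Vᵢ/Q for each well-mixed tank.
τ₁ = 299/16.2 = 18.457 min; τ₂ = 133/16.2 = 8.2099 min.
Tank 1: C₁ = C_in(1 − e^(−t/τ₁)). Tank 2 (τ₁ ≠ τ₂): C₂ = C_in[1 − (τ₁ e^(−t/τ₁) − τ₂ e^(−t/τ₂))/(τ₁ − τ₂)].
At t = 47.9: e^(−t/τ₁) = 0.074627, e^(−t/τ₂) = 0.0029251.
C₂ = 1.27·[1 − (18.457·0.074627 − 8.2099·0.0029251)/(10.247)] = 1.27·0.86792 = 1.1023 mol/L.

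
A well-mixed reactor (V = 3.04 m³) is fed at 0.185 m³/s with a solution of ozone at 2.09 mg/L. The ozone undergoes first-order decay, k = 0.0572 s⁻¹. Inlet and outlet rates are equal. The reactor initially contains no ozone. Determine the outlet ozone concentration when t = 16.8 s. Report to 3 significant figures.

Accumulation = in − out − consumed: V dC/dt = Q C_in − Q C − k V C.
dC/dt = (Q/V) C_in − (Q/V + k) C; effective rate a = Q/V + k = 0.060855 + 0.0572 = 0.11806 s⁻¹.
C_ss = Q C_in/(Q + kV) = 1.0774 mg/L; C(t) = C_ss + (C₀ − C_ss) e^(−a t).
C(16.8) = 1.0774 + (-1.0774)·e^(−0.11806·16.8) = 1.0774 + (-1.0774)·0.13761 = 0.92910 mg/L.

0.929 mg/L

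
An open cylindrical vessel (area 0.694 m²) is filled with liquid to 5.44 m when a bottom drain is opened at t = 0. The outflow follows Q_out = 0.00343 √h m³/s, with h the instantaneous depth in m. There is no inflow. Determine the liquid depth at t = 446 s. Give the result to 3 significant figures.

Unsteady balance on liquid volume: A dh/dt = −0.00343 √h.
Separate and integrate: 2(√h − √h₀) = −(0.00343/A) t.
√h = √5.44 − 0.00343·446/(2·0.694) = 2.3324 − 1.1021 = 1.2302.
h = 1.2302² = 1.5135 m.

1.51 m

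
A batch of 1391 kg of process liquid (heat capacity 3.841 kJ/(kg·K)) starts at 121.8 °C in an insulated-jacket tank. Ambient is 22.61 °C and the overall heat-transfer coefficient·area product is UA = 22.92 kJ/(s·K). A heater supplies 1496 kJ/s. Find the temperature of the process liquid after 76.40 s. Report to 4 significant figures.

112.3 °C

First-law balance (no shaft work): M c_p dT/dt = −UA(T − T_amb) + Q̇.
dT/dt = (T_ss − T)/τ with T_ss = T_amb + Q̇/UA = 22.61 + 1496/22.92 = 87.8805 °C, τ = M c_p/UA = 1391·3.841/22.92 = 233.108 s.
Solution: T(t) = T_ss + (T₀ − T_ss) e^(−t/τ).
T(76.40) = 87.8805 + (33.9195)·0.720546 = 112.321 °C.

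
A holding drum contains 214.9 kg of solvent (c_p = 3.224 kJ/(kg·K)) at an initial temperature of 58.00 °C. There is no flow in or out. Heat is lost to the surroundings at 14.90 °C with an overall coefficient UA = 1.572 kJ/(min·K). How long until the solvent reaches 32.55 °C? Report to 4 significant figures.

Heat balance on the well-mixed liquid: M c_p dT/dt = −UA(T − T_amb).
τ = M c_p/UA = 440.736 min; T_ss = T_amb = 14.9000 °C.
T(t) = T_ss + (T₀ − T_ss)e^(−t/τ); set T = 32.55:
t = −τ ln[(T − T_ss)/(T₀ − T_ss)] = −440.736 · ln(0.409513) = 393.484 min.

393.5 min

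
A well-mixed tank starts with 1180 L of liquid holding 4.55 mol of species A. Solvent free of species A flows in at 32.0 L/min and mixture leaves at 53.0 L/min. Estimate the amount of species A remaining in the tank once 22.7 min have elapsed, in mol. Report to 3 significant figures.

Let m(t) be the amount of species A. Volume: V(t) = V₀ + (Q_in − Q_out) t = 1180 − 21.000 t; V(22.7) = 703.30 L.
Species balance (pure solvent in): dm/dt = −Q_out · m/V(t).
dm/m = −Q_out dt/(V₀ − 21.000 t); integrating gives ln(m/m₀) = −(Q_out/(Q_in−Q_out)) ln(V/V₀).
m = m₀ (V₀/V)^(Q_out/(Q_in−Q_out)) = 4.55 × (1180/703.30)^(-2.5238) = 1.2326 mol.

1.23 mol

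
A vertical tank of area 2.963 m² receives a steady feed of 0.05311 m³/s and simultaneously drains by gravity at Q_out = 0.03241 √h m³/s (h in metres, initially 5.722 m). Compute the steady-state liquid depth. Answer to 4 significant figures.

2.685 m

Level balance: A dh/dt = 0.05311 − 0.03241 √h. Setting dh/dt = 0:
Q_in = 0.03241 √h_ss ⇒ √h_ss = 0.05311/0.03241 = 1.63869.
h_ss = 1.63869² = 2.68531 m. (Since h₀ = 5.722 m > h_ss, the level will fall toward this value.)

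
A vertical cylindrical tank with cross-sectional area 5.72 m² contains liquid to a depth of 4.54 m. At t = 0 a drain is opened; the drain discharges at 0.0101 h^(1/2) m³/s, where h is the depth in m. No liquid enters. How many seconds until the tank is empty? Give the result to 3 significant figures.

Mass balance (ρ constant): A dh/dt = −0.0101 √h.
This is separable: 2 d(√h)/dt = −0.0101/A, so √h = √h₀ − (0.0101/(2A)) t.
Tank is empty when √h = 0: t_empty = 2A√h₀/0.0101.
t_empty = 2·5.72·√4.54/0.0101 = 11.440·2.1307/0.0101 = 2413.4 s.

2410 s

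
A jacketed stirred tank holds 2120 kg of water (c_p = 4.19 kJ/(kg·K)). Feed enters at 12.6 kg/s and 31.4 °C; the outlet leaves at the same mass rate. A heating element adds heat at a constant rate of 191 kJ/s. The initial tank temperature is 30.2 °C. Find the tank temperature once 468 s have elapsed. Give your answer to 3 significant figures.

Heat balance on the well-mixed liquid: M c_p dT/dt = ṁ c_p (T_in − T) + 191.
τ = M/ṁ = 168.25 s; T_ss = T_in + Q̇/(ṁ c_p) = 31.4 + 191/(12.6·4.19) = 35.018 °C.
T approaches T_ss exponentially: T(t) = T_ss + (T₀ − T_ss) e^(−t/τ).
T(468) = 35.018 + (-4.8178)·e^(−468/168.25) = 35.018 + (-4.8178)·0.061945 = 34.719 °C.

34.7 °C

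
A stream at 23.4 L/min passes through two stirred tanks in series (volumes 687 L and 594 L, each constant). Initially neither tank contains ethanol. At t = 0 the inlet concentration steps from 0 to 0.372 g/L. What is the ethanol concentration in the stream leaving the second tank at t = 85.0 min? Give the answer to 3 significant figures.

0.304 g/L

Species balance on tank i: dCᵢ/dt = (Cᵢ₋₁ − Cᵢ)/τᵢ with τᵢ = Vᵢ/Q.
τ₁ = 687/23.4 = 29.359 min; τ₂ = 594/23.4 = 25.385 min.
Solving the cascade with C₁(0)=C₂(0)=0 gives C₂(t) = C_in[1 − (τ₁ e^(−t/τ₁) − τ₂ e^(−t/τ₂))/(τ₁ − τ₂)].
At t = 85.0: e^(−t/τ₁) = 0.055288, e^(−t/τ₂) = 0.035138.
C₂ = 0.372·[1 − (29.359·0.055288 − 25.385·0.035138)/(3.9744)] = 0.372·0.81601 = 0.30355 g/L.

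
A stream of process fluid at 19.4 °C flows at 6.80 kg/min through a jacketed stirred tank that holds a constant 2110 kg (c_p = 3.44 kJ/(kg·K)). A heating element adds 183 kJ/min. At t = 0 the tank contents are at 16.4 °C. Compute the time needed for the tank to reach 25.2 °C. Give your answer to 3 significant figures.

520 min

Unsteady energy balance on the tank contents: M c_p dT/dt = ṁ c_p (T_in − T) + 183.
τ = M/ṁ = 310.29 min; T_ss = T_in + Q̇/(ṁ c_p) = 27.223 °C.
T(t) = T_ss + (T₀ − T_ss) e^(−t/τ). Set T = 25.2:
e^(−t/τ) = (25.2 − 27.223)/(16.4 − 27.223) = 0.18693
t = −310.29 · ln(0.18693) = 520.37 min.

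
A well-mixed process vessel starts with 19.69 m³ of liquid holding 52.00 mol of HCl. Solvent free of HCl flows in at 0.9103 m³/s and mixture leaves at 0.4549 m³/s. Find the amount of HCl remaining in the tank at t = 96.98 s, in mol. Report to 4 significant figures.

Let m(t) be the amount of HCl. Volume: V(t) = V₀ + (Q_in − Q_out) t = 19.69 + 0.455400 t; V(96.98) = 63.8547 m³.
Solute balance: dm/dt = 0 − Q_out C = −Q_out m/V(t).
dm/m = −Q_out dt/(V₀ + 0.455400 t); integrating gives ln(m/m₀) = −(Q_out/(Q_in−Q_out)) ln(V/V₀).
m = m₀ (V₀/V)^(Q_out/(Q_in−Q_out)) = 52.00 × (19.69/63.8547)^(0.998902) = 16.0553 mol.

16.06 mol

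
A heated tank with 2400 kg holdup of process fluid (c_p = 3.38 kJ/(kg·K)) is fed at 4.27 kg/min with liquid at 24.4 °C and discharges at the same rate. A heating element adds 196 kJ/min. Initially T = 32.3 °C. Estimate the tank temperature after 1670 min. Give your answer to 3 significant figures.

M c_p dT/dt = ṁ c_p (T_in − T) + Q̇.
τ = M/ṁ = 562.06 min; T_ss = T_in + Q̇/(ṁ c_p) = 24.4 + 196/(4.27·3.38) = 37.980 °C.
Integrating: T(t) = T_ss + (T₀ − T_ss) e^(−t/τ).
T(1670) = 37.980 + (-5.6804)·e^(−1670/562.06) = 37.980 + (-5.6804)·0.051241 = 37.689 °C.

37.7 °C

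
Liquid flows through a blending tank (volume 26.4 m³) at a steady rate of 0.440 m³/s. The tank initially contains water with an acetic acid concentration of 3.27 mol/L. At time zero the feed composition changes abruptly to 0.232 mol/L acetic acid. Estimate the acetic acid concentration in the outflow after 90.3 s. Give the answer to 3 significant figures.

Unsteady species balance (constant V, well mixed): V dC/dt = Q(C_in − C).
Rewrite as dC/dt + C/τ = C_in/τ, τ = V/Q = 60.000 s.
Solution: C(t) = C_in + (C₀ − C_in) e^(−t/τ).
C(90.3) = 0.232 + (3.27 − 0.232)·e^(−90.3/60.000) = 0.232 + (3.0380)·0.22202 = 0.90649 mol/L.

0.906 mol/L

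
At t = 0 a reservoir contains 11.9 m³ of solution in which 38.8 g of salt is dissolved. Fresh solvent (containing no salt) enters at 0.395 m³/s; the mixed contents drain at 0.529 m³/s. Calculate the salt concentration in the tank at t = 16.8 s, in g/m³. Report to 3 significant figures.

Let m(t) be the amount of salt. Volume: V(t) = V₀ + (Q_in − Q_out) t = 11.9 − 0.13400 t; V(16.8) = 9.6488 m³.
No salt enters, so dm/dt = −Q_out · (m/V).
dm/m = −Q_out dt/(V₀ − 0.13400 t); integrating gives ln(m/m₀) = −(Q_out/(Q_in−Q_out)) ln(V/V₀).
m = m₀ (V₀/V)^(Q_out/(Q_in−Q_out)) = 38.8 × (11.9/9.6488)^(-3.9478) = 16.955 g.
C = m/V = 16.955/9.6488 = 1.7572 g/m³.

1.76 g/m³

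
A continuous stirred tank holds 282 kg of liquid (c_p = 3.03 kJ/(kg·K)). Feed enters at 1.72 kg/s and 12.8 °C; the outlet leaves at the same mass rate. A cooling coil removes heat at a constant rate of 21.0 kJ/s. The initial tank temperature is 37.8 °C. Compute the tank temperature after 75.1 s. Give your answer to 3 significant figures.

M c_p dT/dt = ṁ c_p (T_in − T) − Q̇.
Rearrange: dT/dt = (T_ss − T)/τ with τ = M/ṁ = 163.95 s and T_ss = T_in − Q̇/(ṁ c_p) = 8.7705 °C.
T approaches T_ss exponentially: T(t) = T_ss + (T₀ − T_ss) e^(−t/τ).
T(75.1) = 8.7705 + (29.029)·e^(−75.1/163.95) = 8.7705 + (29.029)·0.63251 = 27.132 °C.

27.1 °C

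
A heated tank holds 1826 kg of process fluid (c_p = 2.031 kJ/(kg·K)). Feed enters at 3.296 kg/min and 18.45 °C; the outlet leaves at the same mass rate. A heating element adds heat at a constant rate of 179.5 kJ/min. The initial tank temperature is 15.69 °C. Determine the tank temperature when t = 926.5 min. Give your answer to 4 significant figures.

39.71 °C

M c_p dT/dt = ṁ c_p (T_in − T) + Q̇.
τ = M/ṁ = 554.005 min; T_ss = T_in + Q̇/(ṁ c_p) = 18.45 + 179.5/(3.296·2.031) = 45.2644 °C.
T approaches T_ss exponentially: T(t) = T_ss + (T₀ − T_ss) e^(−t/τ).
T(926.5) = 45.2644 + (-29.5744)·e^(−926.5/554.005) = 45.2644 + (-29.5744)·0.187802 = 39.7102 °C.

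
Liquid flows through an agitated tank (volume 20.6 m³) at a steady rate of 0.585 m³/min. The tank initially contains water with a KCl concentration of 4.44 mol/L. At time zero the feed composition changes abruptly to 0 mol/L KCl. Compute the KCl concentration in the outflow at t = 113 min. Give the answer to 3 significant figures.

0.179 mol/L

Unsteady species balance (constant V, well mixed): V dC/dt = Q(C_in − C).
So dC/dt = (C_in − C)/τ with τ = V/Q = 20.6/0.585 = 35.214 min.
Integrating: C(t) = C_in + (C₀ − C_in) e^(−t/τ).
C(113) = 0 + (4.44 − 0)·e^(−113/35.214) = 0 + (4.4400)·0.040398 = 0.17937 mol/L.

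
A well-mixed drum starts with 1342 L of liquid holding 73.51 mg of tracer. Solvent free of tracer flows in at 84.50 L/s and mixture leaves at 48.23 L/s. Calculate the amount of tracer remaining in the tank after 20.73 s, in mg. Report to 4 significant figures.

40.69 mg

Total volume: dV/dt = Q_in − Q_out = 36.2700 L/s, so V(t) = 1342 + 36.2700 t and V(20.73) = 2093.88 L.
Species balance (pure solvent in): dm/dt = −Q_out · m/V(t).
dm/m = −Q_out dt/(V₀ + 36.2700 t); integrating gives ln(m/m₀) = −(Q_out/(Q_in−Q_out)) ln(V/V₀).
m = m₀ (V₀/V)^(Q_out/(Q_in−Q_out)) = 73.51 × (1342/2093.88)^(1.32975) = 40.6856 mg.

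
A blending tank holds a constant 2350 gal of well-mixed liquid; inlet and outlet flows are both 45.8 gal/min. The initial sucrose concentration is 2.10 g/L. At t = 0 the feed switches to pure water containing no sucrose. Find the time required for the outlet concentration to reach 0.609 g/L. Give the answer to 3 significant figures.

63.5 min

Species balance: V dC/dt = Q(C_in − C) ⇒ τ = V/Q = 51.310 min.
C(t) = C_in + (C₀ − C_in) e^(−t/τ). Set C = 0.609 and solve for t:
e^(−t/τ) = (C − C_in)/(C₀ − C_in) = (0.609 − 0)/(2.10 − 0) = 0.29000
t = −τ ln(…) = 51.310 × 1.2379 = 63.515 min.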